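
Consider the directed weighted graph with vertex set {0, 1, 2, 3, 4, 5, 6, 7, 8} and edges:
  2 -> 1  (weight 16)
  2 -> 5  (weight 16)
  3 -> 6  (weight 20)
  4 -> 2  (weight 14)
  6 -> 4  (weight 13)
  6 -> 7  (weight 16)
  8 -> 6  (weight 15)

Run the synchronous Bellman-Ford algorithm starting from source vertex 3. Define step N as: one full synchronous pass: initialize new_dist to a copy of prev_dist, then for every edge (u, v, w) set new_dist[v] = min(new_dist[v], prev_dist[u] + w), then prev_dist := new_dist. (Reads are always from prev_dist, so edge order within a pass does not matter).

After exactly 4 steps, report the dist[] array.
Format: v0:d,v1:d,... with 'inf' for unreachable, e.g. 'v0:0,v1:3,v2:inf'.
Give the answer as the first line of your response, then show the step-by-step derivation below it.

v0:inf,v1:63,v2:47,v3:0,v4:33,v5:63,v6:20,v7:36,v8:inf

step 1: dist = v0:inf,v1:inf,v2:inf,v3:0,v4:inf,v5:inf,v6:20,v7:inf,v8:inf
step 2: dist = v0:inf,v1:inf,v2:inf,v3:0,v4:33,v5:inf,v6:20,v7:36,v8:inf
step 3: dist = v0:inf,v1:inf,v2:47,v3:0,v4:33,v5:inf,v6:20,v7:36,v8:inf
step 4: dist = v0:inf,v1:63,v2:47,v3:0,v4:33,v5:63,v6:20,v7:36,v8:inf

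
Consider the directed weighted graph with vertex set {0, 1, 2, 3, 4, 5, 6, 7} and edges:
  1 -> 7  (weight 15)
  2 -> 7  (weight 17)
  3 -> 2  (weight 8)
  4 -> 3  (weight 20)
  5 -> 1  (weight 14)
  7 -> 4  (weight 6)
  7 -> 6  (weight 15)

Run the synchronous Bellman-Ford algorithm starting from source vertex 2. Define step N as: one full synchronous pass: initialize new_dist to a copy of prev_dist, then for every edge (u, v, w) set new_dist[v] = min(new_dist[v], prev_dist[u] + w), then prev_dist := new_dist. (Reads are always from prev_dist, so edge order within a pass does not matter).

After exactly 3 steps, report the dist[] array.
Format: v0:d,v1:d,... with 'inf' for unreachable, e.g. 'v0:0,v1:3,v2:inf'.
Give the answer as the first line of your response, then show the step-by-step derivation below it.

v0:inf,v1:inf,v2:0,v3:43,v4:23,v5:inf,v6:32,v7:17

step 1: dist = v0:inf,v1:inf,v2:0,v3:inf,v4:inf,v5:inf,v6:inf,v7:17
step 2: dist = v0:inf,v1:inf,v2:0,v3:inf,v4:23,v5:inf,v6:32,v7:17
step 3: dist = v0:inf,v1:inf,v2:0,v3:43,v4:23,v5:inf,v6:32,v7:17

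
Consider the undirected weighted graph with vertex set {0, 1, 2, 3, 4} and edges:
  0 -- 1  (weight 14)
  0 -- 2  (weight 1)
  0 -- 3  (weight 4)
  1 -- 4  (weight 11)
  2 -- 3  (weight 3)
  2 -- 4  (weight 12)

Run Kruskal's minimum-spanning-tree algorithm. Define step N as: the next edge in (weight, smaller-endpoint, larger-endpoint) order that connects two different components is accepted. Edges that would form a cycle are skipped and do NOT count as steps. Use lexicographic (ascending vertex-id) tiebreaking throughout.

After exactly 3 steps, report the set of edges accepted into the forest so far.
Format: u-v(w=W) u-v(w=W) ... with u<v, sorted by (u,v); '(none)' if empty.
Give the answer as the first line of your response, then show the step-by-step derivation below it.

0-2(w=1) 1-4(w=11) 2-3(w=3)

step 1: add edge 0-2 (w=1); MST = {0-2(w=1)}
step 2: add edge 2-3 (w=3); MST = {0-2(w=1) 2-3(w=3)}
step 3: add edge 1-4 (w=11); MST = {0-2(w=1) 1-4(w=11) 2-3(w=3)}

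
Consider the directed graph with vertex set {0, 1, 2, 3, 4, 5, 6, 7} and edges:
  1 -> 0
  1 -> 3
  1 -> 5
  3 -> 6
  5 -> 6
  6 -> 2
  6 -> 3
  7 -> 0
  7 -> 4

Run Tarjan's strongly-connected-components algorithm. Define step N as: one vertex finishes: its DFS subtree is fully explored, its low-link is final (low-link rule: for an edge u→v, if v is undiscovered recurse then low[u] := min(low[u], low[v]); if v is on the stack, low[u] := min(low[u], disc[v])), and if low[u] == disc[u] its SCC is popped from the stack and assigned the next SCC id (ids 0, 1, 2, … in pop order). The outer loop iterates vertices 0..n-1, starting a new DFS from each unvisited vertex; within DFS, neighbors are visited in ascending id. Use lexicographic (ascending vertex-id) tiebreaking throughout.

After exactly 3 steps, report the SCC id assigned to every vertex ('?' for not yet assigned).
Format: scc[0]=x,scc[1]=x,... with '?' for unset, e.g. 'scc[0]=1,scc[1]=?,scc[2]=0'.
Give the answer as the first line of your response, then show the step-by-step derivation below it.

scc[0]=0,scc[1]=?,scc[2]=1,scc[3]=?,scc[4]=?,scc[5]=?,scc[6]=?,scc[7]=?

step 1: low=(low[0]=0,low[1]=?,low[2]=?,low[3]=?,low[4]=?,low[5]=?,low[6]=?,low[7]=?); scc=(scc[0]=0,scc[1]=?,scc[2]=?,scc[3]=?,scc[4]=?,scc[5]=?,scc[6]=?,scc[7]=?)
step 2: low=(low[0]=0,low[1]=1,low[2]=4,low[3]=2,low[4]=?,low[5]=?,low[6]=3,low[7]=?); scc=(scc[0]=0,scc[1]=?,scc[2]=1,scc[3]=?,scc[4]=?,scc[5]=?,scc[6]=?,scc[7]=?)
step 3: low=(low[0]=0,low[1]=1,low[2]=4,low[3]=2,low[4]=?,low[5]=?,low[6]=2,low[7]=?); scc=(scc[0]=0,scc[1]=?,scc[2]=1,scc[3]=?,scc[4]=?,scc[5]=?,scc[6]=?,scc[7]=?)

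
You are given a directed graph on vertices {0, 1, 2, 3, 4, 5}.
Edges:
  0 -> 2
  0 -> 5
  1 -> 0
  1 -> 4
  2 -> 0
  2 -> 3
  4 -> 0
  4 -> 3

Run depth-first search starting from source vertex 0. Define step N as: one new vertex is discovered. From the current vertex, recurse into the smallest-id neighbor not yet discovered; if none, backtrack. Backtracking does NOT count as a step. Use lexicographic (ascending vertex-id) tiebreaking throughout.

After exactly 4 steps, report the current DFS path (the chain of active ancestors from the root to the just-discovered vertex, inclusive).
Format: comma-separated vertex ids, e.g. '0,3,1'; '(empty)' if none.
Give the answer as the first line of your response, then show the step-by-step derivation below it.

0,5

step 1: discover 0; path=0; order=0
step 2: discover 2; path=0>2; order=0,2
step 3: discover 3; path=0>2>3; order=0,2,3
step 4: discover 5; path=0>5; order=0,2,3,5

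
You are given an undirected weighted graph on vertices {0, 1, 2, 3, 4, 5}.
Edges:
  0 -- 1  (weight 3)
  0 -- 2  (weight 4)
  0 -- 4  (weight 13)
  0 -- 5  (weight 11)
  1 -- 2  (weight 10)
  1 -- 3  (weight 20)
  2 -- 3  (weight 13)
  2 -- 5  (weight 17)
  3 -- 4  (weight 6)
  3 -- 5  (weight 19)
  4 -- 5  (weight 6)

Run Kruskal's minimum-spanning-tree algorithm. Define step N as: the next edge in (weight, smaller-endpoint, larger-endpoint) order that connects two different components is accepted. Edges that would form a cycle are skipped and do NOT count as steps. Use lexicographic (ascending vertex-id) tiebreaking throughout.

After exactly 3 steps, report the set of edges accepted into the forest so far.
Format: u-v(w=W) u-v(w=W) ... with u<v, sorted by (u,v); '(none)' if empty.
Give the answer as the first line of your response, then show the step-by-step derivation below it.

0-1(w=3) 0-2(w=4) 3-4(w=6)

step 1: add edge 0-1 (w=3); MST = {0-1(w=3)}
step 2: add edge 0-2 (w=4); MST = {0-1(w=3) 0-2(w=4)}
step 3: add edge 3-4 (w=6); MST = {0-1(w=3) 0-2(w=4) 3-4(w=6)}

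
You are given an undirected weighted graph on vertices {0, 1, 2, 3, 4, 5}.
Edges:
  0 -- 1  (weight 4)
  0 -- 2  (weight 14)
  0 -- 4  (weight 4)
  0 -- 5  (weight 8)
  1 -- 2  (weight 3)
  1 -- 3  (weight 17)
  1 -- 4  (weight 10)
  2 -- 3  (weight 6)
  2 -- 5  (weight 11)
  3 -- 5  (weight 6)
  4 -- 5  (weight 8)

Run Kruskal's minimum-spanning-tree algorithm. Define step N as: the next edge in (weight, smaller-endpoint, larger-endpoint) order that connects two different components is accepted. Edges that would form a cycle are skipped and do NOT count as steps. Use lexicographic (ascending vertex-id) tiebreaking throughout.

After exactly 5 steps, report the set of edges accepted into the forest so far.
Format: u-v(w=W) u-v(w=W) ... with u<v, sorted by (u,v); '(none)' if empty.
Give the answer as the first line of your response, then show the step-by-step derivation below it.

0-1(w=4) 0-4(w=4) 1-2(w=3) 2-3(w=6) 3-5(w=6)

step 1: add edge 1-2 (w=3); MST = {1-2(w=3)}
step 2: add edge 0-1 (w=4); MST = {0-1(w=4) 1-2(w=3)}
step 3: add edge 0-4 (w=4); MST = {0-1(w=4) 0-4(w=4) 1-2(w=3)}
step 4: add edge 2-3 (w=6); MST = {0-1(w=4) 0-4(w=4) 1-2(w=3) 2-3(w=6)}
step 5: add edge 3-5 (w=6); MST = {0-1(w=4) 0-4(w=4) 1-2(w=3) 2-3(w=6) 3-5(w=6)}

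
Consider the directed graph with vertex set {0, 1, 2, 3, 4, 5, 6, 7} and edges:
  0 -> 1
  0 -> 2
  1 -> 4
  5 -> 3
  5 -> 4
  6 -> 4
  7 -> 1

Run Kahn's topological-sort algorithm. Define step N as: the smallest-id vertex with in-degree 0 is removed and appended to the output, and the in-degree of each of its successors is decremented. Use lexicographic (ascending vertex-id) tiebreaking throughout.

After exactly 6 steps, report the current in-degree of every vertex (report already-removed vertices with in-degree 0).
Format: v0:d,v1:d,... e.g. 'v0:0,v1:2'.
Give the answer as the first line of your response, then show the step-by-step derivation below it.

v0:0,v1:0,v2:0,v3:0,v4:1,v5:0,v6:0,v7:0

step 1: output 0; order=[0]; indeg=(0,1,0,1,3,0,0,0)
step 2: output 2; order=[0,2]; indeg=(0,1,0,1,3,0,0,0)
step 3: output 5; order=[0,2,5]; indeg=(0,1,0,0,2,0,0,0)
step 4: output 3; order=[0,2,5,3]; indeg=(0,1,0,0,2,0,0,0)
step 5: output 6; order=[0,2,5,3,6]; indeg=(0,1,0,0,1,0,0,0)
step 6: output 7; order=[0,2,5,3,6,7]; indeg=(0,0,0,0,1,0,0,0)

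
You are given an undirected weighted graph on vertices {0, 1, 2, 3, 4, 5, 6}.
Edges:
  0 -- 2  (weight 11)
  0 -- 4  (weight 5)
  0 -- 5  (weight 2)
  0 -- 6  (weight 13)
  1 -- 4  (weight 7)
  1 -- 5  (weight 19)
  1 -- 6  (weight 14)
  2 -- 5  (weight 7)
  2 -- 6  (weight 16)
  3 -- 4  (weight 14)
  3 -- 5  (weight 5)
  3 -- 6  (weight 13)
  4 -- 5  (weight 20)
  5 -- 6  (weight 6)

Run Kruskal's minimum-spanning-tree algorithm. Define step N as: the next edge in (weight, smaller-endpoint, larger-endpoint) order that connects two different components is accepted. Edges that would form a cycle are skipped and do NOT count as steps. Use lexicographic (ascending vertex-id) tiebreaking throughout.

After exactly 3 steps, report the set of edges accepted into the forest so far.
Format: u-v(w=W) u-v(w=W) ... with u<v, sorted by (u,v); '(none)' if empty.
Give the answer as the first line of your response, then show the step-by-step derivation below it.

0-4(w=5) 0-5(w=2) 3-5(w=5)

step 1: add edge 0-5 (w=2); MST = {0-5(w=2)}
step 2: add edge 0-4 (w=5); MST = {0-4(w=5) 0-5(w=2)}
step 3: add edge 3-5 (w=5); MST = {0-4(w=5) 0-5(w=2) 3-5(w=5)}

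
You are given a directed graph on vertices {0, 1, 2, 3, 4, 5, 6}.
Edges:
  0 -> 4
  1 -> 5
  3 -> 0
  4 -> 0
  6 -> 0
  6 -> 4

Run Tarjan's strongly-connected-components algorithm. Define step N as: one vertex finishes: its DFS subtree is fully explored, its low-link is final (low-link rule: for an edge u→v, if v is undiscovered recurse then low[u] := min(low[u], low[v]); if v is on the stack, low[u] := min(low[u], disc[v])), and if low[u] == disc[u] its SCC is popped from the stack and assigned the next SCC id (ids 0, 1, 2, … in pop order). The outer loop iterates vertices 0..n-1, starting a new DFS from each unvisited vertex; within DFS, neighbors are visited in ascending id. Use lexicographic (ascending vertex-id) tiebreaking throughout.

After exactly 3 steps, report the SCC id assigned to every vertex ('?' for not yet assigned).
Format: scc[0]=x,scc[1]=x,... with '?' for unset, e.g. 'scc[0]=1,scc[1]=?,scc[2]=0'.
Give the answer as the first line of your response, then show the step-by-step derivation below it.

scc[0]=0,scc[1]=?,scc[2]=?,scc[3]=?,scc[4]=0,scc[5]=1,scc[6]=?

step 1: low=(low[0]=0,low[1]=?,low[2]=?,low[3]=?,low[4]=0,low[5]=?,low[6]=?); scc=(scc[0]=?,scc[1]=?,scc[2]=?,scc[3]=?,scc[4]=?,scc[5]=?,scc[6]=?)
step 2: low=(low[0]=0,low[1]=?,low[2]=?,low[3]=?,low[4]=0,low[5]=?,low[6]=?); scc=(scc[0]=0,scc[1]=?,scc[2]=?,scc[3]=?,scc[4]=0,scc[5]=?,scc[6]=?)
step 3: low=(low[0]=0,low[1]=2,low[2]=?,low[3]=?,low[4]=0,low[5]=3,low[6]=?); scc=(scc[0]=0,scc[1]=?,scc[2]=?,scc[3]=?,scc[4]=0,scc[5]=1,scc[6]=?)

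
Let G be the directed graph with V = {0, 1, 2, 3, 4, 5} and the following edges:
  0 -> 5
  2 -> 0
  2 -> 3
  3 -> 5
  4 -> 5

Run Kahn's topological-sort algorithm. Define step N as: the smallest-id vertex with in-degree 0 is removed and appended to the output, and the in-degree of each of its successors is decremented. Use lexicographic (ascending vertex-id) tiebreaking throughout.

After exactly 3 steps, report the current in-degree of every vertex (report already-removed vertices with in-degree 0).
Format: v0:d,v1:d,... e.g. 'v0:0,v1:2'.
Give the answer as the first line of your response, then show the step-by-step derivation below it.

v0:0,v1:0,v2:0,v3:0,v4:0,v5:2

step 1: output 1; order=[1]; indeg=(1,0,0,1,0,3)
step 2: output 2; order=[1,2]; indeg=(0,0,0,0,0,3)
step 3: output 0; order=[1,2,0]; indeg=(0,0,0,0,0,2)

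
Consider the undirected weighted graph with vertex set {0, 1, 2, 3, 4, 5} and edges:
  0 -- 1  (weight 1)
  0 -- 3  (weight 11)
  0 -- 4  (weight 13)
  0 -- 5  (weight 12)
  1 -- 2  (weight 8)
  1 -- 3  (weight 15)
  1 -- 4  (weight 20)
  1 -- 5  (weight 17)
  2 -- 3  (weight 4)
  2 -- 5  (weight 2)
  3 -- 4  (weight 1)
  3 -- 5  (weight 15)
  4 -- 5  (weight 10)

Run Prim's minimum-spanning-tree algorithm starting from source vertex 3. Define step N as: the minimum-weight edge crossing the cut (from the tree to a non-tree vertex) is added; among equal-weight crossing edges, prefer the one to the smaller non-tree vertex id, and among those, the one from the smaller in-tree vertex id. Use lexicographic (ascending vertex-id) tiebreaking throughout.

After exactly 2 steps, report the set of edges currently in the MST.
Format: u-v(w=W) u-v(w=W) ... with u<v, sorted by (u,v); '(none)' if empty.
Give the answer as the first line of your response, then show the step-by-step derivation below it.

2-3(w=4) 3-4(w=1)

step 1: add edge 3-4 (w=1); MST = {3-4(w=1)}
step 2: add edge 2-3 (w=4); MST = {2-3(w=4) 3-4(w=1)}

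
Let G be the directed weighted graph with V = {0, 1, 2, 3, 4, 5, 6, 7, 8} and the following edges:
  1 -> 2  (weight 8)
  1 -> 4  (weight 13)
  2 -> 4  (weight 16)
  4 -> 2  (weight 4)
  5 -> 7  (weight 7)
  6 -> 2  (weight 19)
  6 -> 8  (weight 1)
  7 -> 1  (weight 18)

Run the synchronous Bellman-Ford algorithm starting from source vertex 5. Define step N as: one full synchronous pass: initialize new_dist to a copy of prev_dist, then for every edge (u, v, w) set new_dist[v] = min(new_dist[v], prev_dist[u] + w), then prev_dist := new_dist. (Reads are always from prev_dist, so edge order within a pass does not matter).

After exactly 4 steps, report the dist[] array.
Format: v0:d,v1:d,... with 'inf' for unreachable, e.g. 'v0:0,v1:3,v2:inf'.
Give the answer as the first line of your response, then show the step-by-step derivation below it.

v0:inf,v1:25,v2:33,v3:inf,v4:38,v5:0,v6:inf,v7:7,v8:inf

step 1: dist = v0:inf,v1:inf,v2:inf,v3:inf,v4:inf,v5:0,v6:inf,v7:7,v8:inf
step 2: dist = v0:inf,v1:25,v2:inf,v3:inf,v4:inf,v5:0,v6:inf,v7:7,v8:inf
step 3: dist = v0:inf,v1:25,v2:33,v3:inf,v4:38,v5:0,v6:inf,v7:7,v8:inf
step 4: dist = v0:inf,v1:25,v2:33,v3:inf,v4:38,v5:0,v6:inf,v7:7,v8:inf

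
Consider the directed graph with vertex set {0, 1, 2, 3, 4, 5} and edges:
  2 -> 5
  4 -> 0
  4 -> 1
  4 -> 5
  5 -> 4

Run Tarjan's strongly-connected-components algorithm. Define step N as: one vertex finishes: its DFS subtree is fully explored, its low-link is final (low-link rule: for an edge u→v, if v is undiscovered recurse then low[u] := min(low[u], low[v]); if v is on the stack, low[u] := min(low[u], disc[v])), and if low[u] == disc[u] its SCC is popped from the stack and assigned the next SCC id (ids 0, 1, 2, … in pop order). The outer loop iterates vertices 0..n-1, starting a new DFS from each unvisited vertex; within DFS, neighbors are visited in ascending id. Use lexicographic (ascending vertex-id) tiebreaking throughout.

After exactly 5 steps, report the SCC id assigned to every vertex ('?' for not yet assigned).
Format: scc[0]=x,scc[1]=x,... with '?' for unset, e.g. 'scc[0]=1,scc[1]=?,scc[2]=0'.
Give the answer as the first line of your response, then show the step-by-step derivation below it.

scc[0]=0,scc[1]=1,scc[2]=3,scc[3]=?,scc[4]=2,scc[5]=2

step 1: low=(low[0]=0,low[1]=?,low[2]=?,low[3]=?,low[4]=?,low[5]=?); scc=(scc[0]=0,scc[1]=?,scc[2]=?,scc[3]=?,scc[4]=?,scc[5]=?)
step 2: low=(low[0]=0,low[1]=1,low[2]=?,low[3]=?,low[4]=?,low[5]=?); scc=(scc[0]=0,scc[1]=1,scc[2]=?,scc[3]=?,scc[4]=?,scc[5]=?)
step 3: low=(low[0]=0,low[1]=1,low[2]=2,low[3]=?,low[4]=3,low[5]=3); scc=(scc[0]=0,scc[1]=1,scc[2]=?,scc[3]=?,scc[4]=?,scc[5]=?)
step 4: low=(low[0]=0,low[1]=1,low[2]=2,low[3]=?,low[4]=3,low[5]=3); scc=(scc[0]=0,scc[1]=1,scc[2]=?,scc[3]=?,scc[4]=2,scc[5]=2)
step 5: low=(low[0]=0,low[1]=1,low[2]=2,low[3]=?,low[4]=3,low[5]=3); scc=(scc[0]=0,scc[1]=1,scc[2]=3,scc[3]=?,scc[4]=2,scc[5]=2)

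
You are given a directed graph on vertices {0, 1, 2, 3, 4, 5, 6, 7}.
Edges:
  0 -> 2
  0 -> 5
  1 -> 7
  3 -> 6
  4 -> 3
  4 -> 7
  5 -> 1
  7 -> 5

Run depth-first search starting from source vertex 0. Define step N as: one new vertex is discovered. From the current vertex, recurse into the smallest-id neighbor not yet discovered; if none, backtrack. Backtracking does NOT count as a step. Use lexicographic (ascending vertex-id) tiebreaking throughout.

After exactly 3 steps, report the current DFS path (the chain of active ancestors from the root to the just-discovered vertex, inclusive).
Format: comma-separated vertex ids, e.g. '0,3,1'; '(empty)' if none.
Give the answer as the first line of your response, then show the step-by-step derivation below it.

0,5

step 1: discover 0; path=0; order=0
step 2: discover 2; path=0>2; order=0,2
step 3: discover 5; path=0>5; order=0,2,5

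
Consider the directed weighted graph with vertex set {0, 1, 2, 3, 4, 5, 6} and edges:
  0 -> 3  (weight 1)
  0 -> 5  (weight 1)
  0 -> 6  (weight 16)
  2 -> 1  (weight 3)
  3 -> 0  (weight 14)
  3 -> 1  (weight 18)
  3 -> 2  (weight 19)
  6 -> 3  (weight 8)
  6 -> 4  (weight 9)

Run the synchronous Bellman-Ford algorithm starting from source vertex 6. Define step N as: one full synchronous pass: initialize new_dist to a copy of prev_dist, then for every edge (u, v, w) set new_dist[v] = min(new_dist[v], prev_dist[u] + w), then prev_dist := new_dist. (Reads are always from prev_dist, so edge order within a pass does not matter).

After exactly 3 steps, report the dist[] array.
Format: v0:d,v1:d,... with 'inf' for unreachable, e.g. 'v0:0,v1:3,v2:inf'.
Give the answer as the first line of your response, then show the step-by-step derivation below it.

v0:22,v1:26,v2:27,v3:8,v4:9,v5:23,v6:0

step 1: dist = v0:inf,v1:inf,v2:inf,v3:8,v4:9,v5:inf,v6:0
step 2: dist = v0:22,v1:26,v2:27,v3:8,v4:9,v5:inf,v6:0
step 3: dist = v0:22,v1:26,v2:27,v3:8,v4:9,v5:23,v6:0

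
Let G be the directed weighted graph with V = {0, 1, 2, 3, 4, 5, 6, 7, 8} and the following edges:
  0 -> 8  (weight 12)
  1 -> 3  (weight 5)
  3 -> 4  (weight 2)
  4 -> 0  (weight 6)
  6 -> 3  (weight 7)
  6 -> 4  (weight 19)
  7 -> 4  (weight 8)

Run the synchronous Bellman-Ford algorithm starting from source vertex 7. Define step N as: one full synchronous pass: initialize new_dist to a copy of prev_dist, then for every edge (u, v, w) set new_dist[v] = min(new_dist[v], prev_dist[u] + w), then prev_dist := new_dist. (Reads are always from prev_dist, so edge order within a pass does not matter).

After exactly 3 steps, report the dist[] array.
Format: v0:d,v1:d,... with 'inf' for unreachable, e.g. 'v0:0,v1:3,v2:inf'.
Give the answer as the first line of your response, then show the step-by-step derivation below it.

v0:14,v1:inf,v2:inf,v3:inf,v4:8,v5:inf,v6:inf,v7:0,v8:26

step 1: dist = v0:inf,v1:inf,v2:inf,v3:inf,v4:8,v5:inf,v6:inf,v7:0,v8:inf
step 2: dist = v0:14,v1:inf,v2:inf,v3:inf,v4:8,v5:inf,v6:inf,v7:0,v8:inf
step 3: dist = v0:14,v1:inf,v2:inf,v3:inf,v4:8,v5:inf,v6:inf,v7:0,v8:26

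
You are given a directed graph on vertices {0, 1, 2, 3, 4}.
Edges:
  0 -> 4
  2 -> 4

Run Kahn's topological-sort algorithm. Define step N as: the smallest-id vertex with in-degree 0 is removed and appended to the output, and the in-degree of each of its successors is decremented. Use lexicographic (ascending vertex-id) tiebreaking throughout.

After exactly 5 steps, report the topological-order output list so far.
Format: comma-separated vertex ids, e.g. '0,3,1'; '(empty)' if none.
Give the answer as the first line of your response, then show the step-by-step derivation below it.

0,1,2,3,4

step 1: output 0; order=[0]; indeg=(0,0,0,0,1)
step 2: output 1; order=[0,1]; indeg=(0,0,0,0,1)
step 3: output 2; order=[0,1,2]; indeg=(0,0,0,0,0)
step 4: output 3; order=[0,1,2,3]; indeg=(0,0,0,0,0)
step 5: output 4; order=[0,1,2,3,4]; indeg=(0,0,0,0,0)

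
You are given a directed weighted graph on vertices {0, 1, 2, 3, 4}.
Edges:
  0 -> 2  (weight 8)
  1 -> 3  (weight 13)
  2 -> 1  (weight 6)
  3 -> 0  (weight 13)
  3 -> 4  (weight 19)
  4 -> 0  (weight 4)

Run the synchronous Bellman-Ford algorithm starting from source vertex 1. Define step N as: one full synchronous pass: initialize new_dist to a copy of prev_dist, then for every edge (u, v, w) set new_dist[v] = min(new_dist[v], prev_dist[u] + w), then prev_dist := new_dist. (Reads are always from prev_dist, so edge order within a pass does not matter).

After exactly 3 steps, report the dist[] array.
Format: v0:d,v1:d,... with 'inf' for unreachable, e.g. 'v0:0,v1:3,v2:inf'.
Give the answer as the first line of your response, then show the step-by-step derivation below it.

v0:26,v1:0,v2:34,v3:13,v4:32

step 1: dist = v0:inf,v1:0,v2:inf,v3:13,v4:inf
step 2: dist = v0:26,v1:0,v2:inf,v3:13,v4:32
step 3: dist = v0:26,v1:0,v2:34,v3:13,v4:32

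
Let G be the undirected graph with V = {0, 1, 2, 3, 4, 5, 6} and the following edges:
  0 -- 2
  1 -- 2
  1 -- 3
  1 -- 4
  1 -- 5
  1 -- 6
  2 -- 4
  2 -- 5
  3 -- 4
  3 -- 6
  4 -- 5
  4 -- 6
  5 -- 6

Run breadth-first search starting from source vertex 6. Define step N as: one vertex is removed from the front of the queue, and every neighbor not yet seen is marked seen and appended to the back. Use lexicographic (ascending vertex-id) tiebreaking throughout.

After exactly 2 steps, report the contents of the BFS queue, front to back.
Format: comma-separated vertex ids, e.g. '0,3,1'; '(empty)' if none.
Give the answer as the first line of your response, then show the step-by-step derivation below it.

3,4,5,2

step 1: dequeue 6; queue=[1,3,4,5]; order=6
step 2: dequeue 1; queue=[3,4,5,2]; order=6,1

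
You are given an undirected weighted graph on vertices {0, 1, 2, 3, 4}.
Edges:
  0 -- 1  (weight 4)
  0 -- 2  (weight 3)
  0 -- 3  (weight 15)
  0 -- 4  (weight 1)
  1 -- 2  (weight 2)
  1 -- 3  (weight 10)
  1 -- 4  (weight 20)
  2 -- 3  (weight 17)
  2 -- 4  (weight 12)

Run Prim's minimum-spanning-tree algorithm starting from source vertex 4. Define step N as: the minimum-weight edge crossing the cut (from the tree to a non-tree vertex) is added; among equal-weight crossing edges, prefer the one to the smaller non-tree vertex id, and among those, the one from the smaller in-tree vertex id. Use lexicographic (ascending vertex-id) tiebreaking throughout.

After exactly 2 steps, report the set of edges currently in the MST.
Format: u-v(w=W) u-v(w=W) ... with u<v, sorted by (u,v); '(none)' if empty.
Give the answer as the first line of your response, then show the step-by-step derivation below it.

0-2(w=3) 0-4(w=1)

step 1: add edge 0-4 (w=1); MST = {0-4(w=1)}
step 2: add edge 0-2 (w=3); MST = {0-2(w=3) 0-4(w=1)}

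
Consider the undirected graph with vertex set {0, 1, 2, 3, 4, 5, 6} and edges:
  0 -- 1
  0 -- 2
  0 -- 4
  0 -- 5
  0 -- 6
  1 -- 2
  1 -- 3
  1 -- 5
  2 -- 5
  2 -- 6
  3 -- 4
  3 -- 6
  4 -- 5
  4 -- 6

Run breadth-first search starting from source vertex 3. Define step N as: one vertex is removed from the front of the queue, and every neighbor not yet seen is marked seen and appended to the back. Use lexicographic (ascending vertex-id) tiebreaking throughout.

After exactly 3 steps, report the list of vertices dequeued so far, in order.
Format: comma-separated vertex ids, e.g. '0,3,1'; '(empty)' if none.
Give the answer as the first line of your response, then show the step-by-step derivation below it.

3,1,4

step 1: dequeue 3; queue=[1,4,6]; order=3
step 2: dequeue 1; queue=[4,6,0,2,5]; order=3,1
step 3: dequeue 4; queue=[6,0,2,5]; order=3,1,4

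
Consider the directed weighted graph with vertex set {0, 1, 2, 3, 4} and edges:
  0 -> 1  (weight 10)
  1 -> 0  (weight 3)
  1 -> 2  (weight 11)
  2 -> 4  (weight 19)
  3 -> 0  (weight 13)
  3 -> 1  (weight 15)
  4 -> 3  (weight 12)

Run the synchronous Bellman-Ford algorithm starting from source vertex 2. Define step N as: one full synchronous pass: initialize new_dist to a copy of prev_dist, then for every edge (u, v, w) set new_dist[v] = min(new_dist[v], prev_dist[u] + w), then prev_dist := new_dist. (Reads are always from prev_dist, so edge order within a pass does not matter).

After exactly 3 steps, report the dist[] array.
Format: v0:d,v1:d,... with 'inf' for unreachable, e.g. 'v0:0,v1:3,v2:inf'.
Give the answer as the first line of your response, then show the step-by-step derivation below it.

v0:44,v1:46,v2:0,v3:31,v4:19

step 1: dist = v0:inf,v1:inf,v2:0,v3:inf,v4:19
step 2: dist = v0:inf,v1:inf,v2:0,v3:31,v4:19
step 3: dist = v0:44,v1:46,v2:0,v3:31,v4:19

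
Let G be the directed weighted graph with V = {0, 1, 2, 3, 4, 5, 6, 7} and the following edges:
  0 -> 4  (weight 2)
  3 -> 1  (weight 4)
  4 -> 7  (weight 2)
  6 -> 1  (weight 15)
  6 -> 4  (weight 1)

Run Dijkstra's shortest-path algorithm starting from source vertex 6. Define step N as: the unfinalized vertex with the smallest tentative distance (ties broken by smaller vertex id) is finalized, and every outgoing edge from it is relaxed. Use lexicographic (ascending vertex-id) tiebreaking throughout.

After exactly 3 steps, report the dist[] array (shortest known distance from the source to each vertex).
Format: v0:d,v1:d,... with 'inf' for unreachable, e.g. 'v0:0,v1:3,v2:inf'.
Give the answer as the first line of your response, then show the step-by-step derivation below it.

v0:inf,v1:15,v2:inf,v3:inf,v4:1,v5:inf,v6:0,v7:3

step 1: dist = v0:inf,v1:15,v2:inf,v3:inf,v4:1,v5:inf,v6:0,v7:inf
step 2: dist = v0:inf,v1:15,v2:inf,v3:inf,v4:1,v5:inf,v6:0,v7:3
step 3: dist = v0:inf,v1:15,v2:inf,v3:inf,v4:1,v5:inf,v6:0,v7:3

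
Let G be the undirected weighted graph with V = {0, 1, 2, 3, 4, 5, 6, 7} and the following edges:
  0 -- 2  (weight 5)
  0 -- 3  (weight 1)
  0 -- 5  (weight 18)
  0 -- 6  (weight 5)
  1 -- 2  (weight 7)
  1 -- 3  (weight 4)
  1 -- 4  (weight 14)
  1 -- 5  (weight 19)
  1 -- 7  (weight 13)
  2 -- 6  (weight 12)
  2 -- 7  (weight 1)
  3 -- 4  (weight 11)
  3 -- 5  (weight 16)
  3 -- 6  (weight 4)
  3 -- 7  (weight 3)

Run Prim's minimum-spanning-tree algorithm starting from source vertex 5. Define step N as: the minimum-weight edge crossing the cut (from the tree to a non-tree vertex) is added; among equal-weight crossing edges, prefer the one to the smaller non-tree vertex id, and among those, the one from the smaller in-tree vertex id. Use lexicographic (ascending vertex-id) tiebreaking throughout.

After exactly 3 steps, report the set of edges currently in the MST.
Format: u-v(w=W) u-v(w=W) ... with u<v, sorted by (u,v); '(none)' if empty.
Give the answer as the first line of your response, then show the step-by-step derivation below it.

0-3(w=1) 3-5(w=16) 3-7(w=3)

step 1: add edge 3-5 (w=16); MST = {3-5(w=16)}
step 2: add edge 0-3 (w=1); MST = {0-3(w=1) 3-5(w=16)}
step 3: add edge 3-7 (w=3); MST = {0-3(w=1) 3-5(w=16) 3-7(w=3)}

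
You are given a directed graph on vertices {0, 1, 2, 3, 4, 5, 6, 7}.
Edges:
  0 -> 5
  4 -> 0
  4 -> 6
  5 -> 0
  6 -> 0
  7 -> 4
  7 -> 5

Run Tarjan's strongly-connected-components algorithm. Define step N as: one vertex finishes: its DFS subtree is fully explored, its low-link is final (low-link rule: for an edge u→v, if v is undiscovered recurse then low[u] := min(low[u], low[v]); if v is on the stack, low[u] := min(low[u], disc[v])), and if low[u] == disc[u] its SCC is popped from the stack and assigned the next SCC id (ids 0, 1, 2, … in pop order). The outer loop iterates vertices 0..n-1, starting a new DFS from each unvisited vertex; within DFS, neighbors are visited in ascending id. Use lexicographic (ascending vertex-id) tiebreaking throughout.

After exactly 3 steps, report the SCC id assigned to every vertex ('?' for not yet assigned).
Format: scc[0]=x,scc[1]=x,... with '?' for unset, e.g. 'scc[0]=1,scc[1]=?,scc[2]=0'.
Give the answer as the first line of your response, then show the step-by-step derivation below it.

scc[0]=0,scc[1]=1,scc[2]=?,scc[3]=?,scc[4]=?,scc[5]=0,scc[6]=?,scc[7]=?

step 1: low=(low[0]=0,low[1]=?,low[2]=?,low[3]=?,low[4]=?,low[5]=0,low[6]=?,low[7]=?); scc=(scc[0]=?,scc[1]=?,scc[2]=?,scc[3]=?,scc[4]=?,scc[5]=?,scc[6]=?,scc[7]=?)
step 2: low=(low[0]=0,low[1]=?,low[2]=?,low[3]=?,low[4]=?,low[5]=0,low[6]=?,low[7]=?); scc=(scc[0]=0,scc[1]=?,scc[2]=?,scc[3]=?,scc[4]=?,scc[5]=0,scc[6]=?,scc[7]=?)
step 3: low=(low[0]=0,low[1]=2,low[2]=?,low[3]=?,low[4]=?,low[5]=0,low[6]=?,low[7]=?); scc=(scc[0]=0,scc[1]=1,scc[2]=?,scc[3]=?,scc[4]=?,scc[5]=0,scc[6]=?,scc[7]=?)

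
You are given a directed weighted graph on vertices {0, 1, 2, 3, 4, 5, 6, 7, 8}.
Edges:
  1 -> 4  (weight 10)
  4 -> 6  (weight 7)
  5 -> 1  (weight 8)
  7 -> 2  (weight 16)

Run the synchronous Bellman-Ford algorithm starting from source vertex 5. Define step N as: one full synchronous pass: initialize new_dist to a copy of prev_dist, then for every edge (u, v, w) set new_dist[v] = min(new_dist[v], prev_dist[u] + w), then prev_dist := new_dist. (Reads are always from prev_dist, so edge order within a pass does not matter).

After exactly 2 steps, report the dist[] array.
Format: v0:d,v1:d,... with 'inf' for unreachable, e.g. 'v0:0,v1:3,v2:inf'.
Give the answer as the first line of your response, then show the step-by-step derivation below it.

v0:inf,v1:8,v2:inf,v3:inf,v4:18,v5:0,v6:inf,v7:inf,v8:inf

step 1: dist = v0:inf,v1:8,v2:inf,v3:inf,v4:inf,v5:0,v6:inf,v7:inf,v8:inf
step 2: dist = v0:inf,v1:8,v2:inf,v3:inf,v4:18,v5:0,v6:inf,v7:inf,v8:inf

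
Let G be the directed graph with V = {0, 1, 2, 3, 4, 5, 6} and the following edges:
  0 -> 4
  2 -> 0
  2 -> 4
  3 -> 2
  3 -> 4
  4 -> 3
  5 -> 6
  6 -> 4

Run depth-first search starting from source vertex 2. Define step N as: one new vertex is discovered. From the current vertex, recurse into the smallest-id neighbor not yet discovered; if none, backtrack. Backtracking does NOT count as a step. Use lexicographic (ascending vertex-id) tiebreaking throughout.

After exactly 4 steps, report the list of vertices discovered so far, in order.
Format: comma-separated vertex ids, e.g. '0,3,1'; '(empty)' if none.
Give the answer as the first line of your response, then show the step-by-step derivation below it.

2,0,4,3

step 1: discover 2; path=2; order=2
step 2: discover 0; path=2>0; order=2,0
step 3: discover 4; path=2>0>4; order=2,0,4
step 4: discover 3; path=2>0>4>3; order=2,0,4,3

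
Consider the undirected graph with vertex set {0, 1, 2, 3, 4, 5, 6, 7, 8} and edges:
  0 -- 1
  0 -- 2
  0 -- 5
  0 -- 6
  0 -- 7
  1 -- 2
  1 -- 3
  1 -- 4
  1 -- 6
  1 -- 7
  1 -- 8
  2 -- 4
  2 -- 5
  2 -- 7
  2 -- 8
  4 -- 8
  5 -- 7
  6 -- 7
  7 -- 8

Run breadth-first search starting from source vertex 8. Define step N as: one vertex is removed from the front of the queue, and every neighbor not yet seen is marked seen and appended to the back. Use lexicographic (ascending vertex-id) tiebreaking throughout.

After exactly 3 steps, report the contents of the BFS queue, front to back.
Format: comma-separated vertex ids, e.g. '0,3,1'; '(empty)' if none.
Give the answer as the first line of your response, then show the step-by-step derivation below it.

4,7,0,3,6,5

step 1: dequeue 8; queue=[1,2,4,7]; order=8
step 2: dequeue 1; queue=[2,4,7,0,3,6]; order=8,1
step 3: dequeue 2; queue=[4,7,0,3,6,5]; order=8,1,2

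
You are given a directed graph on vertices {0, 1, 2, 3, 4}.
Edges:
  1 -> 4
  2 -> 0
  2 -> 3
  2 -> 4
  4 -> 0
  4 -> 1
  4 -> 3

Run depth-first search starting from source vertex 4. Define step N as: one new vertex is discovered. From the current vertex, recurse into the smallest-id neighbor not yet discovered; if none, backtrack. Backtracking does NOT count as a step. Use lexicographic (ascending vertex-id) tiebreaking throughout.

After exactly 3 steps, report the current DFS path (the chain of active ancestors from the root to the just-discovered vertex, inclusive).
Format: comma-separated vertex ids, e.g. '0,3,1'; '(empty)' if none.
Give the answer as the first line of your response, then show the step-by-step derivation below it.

4,1

step 1: discover 4; path=4; order=4
step 2: discover 0; path=4>0; order=4,0
step 3: discover 1; path=4>1; order=4,0,1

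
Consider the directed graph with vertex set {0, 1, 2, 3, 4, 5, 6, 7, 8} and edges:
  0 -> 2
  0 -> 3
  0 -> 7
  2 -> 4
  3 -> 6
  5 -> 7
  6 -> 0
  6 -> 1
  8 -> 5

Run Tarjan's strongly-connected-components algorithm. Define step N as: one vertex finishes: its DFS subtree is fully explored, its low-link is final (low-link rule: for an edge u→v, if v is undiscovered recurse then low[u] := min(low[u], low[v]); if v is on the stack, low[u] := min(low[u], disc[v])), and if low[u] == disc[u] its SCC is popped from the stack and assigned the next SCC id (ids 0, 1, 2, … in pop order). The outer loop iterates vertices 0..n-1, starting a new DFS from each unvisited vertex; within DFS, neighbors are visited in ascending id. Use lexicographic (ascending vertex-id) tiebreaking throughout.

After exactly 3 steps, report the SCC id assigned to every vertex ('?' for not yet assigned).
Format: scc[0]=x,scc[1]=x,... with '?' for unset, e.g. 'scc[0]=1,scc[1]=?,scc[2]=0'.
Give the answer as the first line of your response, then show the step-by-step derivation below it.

scc[0]=?,scc[1]=2,scc[2]=1,scc[3]=?,scc[4]=0,scc[5]=?,scc[6]=?,scc[7]=?,scc[8]=?

step 1: low=(low[0]=0,low[1]=?,low[2]=1,low[3]=?,low[4]=2,low[5]=?,low[6]=?,low[7]=?,low[8]=?); scc=(scc[0]=?,scc[1]=?,scc[2]=?,scc[3]=?,scc[4]=0,scc[5]=?,scc[6]=?,scc[7]=?,scc[8]=?)
step 2: low=(low[0]=0,low[1]=?,low[2]=1,low[3]=?,low[4]=2,low[5]=?,low[6]=?,low[7]=?,low[8]=?); scc=(scc[0]=?,scc[1]=?,scc[2]=1,scc[3]=?,scc[4]=0,scc[5]=?,scc[6]=?,scc[7]=?,scc[8]=?)
step 3: low=(low[0]=0,low[1]=5,low[2]=1,low[3]=3,low[4]=2,low[5]=?,low[6]=0,low[7]=?,low[8]=?); scc=(scc[0]=?,scc[1]=2,scc[2]=1,scc[3]=?,scc[4]=0,scc[5]=?,scc[6]=?,scc[7]=?,scc[8]=?)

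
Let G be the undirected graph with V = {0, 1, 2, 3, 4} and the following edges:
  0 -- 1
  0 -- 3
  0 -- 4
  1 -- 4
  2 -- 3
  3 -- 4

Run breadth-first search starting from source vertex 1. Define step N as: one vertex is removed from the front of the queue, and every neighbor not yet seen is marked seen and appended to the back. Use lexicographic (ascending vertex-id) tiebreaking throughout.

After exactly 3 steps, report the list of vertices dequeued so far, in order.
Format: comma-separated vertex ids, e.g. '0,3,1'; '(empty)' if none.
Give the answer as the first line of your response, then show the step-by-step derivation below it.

1,0,4

step 1: dequeue 1; queue=[0,4]; order=1
step 2: dequeue 0; queue=[4,3]; order=1,0
step 3: dequeue 4; queue=[3]; order=1,0,4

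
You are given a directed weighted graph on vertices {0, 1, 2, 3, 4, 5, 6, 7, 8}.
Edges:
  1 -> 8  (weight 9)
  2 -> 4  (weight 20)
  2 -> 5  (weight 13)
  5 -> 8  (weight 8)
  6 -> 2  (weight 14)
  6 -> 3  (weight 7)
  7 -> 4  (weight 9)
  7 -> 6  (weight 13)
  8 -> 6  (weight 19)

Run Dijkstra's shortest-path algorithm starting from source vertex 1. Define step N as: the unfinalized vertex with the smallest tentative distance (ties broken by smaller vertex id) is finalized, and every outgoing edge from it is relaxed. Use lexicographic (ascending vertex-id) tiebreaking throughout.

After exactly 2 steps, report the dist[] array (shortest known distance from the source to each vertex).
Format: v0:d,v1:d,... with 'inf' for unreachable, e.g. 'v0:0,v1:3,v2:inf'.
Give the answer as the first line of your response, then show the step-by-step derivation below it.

v0:inf,v1:0,v2:inf,v3:inf,v4:inf,v5:inf,v6:28,v7:inf,v8:9

step 1: dist = v0:inf,v1:0,v2:inf,v3:inf,v4:inf,v5:inf,v6:inf,v7:inf,v8:9
step 2: dist = v0:inf,v1:0,v2:inf,v3:inf,v4:inf,v5:inf,v6:28,v7:inf,v8:9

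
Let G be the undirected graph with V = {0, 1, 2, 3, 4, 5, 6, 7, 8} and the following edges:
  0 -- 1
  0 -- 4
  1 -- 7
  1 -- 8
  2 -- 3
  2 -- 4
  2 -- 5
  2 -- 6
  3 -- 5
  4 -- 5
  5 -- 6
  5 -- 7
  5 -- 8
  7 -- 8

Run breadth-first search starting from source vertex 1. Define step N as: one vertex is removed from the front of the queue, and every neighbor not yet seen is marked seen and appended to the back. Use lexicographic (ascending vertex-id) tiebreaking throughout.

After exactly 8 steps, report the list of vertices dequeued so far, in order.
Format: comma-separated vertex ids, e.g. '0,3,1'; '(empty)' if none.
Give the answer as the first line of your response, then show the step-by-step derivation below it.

1,0,7,8,4,5,2,3

step 1: dequeue 1; queue=[0,7,8]; order=1
step 2: dequeue 0; queue=[7,8,4]; order=1,0
step 3: dequeue 7; queue=[8,4,5]; order=1,0,7
step 4: dequeue 8; queue=[4,5]; order=1,0,7,8
step 5: dequeue 4; queue=[5,2]; order=1,0,7,8,4
step 6: dequeue 5; queue=[2,3,6]; order=1,0,7,8,4,5
step 7: dequeue 2; queue=[3,6]; order=1,0,7,8,4,5,2
step 8: dequeue 3; queue=[6]; order=1,0,7,8,4,5,2,3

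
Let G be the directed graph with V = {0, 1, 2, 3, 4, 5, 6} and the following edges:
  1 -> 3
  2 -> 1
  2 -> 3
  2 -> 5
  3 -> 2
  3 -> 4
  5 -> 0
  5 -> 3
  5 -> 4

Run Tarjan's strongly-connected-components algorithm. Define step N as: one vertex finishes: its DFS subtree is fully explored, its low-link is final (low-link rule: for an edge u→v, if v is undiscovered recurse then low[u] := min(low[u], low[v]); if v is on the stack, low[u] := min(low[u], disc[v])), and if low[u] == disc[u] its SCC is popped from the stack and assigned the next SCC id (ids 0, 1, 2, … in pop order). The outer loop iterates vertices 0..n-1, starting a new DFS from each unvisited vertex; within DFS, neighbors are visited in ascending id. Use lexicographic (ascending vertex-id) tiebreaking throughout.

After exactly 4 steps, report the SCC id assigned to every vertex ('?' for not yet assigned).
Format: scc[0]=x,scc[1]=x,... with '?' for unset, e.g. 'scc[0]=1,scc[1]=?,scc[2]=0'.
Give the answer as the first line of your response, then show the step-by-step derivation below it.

scc[0]=0,scc[1]=?,scc[2]=?,scc[3]=?,scc[4]=1,scc[5]=?,scc[6]=?

step 1: low=(low[0]=0,low[1]=?,low[2]=?,low[3]=?,low[4]=?,low[5]=?,low[6]=?); scc=(scc[0]=0,scc[1]=?,scc[2]=?,scc[3]=?,scc[4]=?,scc[5]=?,scc[6]=?)
step 2: low=(low[0]=0,low[1]=1,low[2]=1,low[3]=2,low[4]=5,low[5]=2,low[6]=?); scc=(scc[0]=0,scc[1]=?,scc[2]=?,scc[3]=?,scc[4]=1,scc[5]=?,scc[6]=?)
step 3: low=(low[0]=0,low[1]=1,low[2]=1,low[3]=2,low[4]=5,low[5]=2,low[6]=?); scc=(scc[0]=0,scc[1]=?,scc[2]=?,scc[3]=?,scc[4]=1,scc[5]=?,scc[6]=?)
step 4: low=(low[0]=0,low[1]=1,low[2]=1,low[3]=2,low[4]=5,low[5]=2,low[6]=?); scc=(scc[0]=0,scc[1]=?,scc[2]=?,scc[3]=?,scc[4]=1,scc[5]=?,scc[6]=?)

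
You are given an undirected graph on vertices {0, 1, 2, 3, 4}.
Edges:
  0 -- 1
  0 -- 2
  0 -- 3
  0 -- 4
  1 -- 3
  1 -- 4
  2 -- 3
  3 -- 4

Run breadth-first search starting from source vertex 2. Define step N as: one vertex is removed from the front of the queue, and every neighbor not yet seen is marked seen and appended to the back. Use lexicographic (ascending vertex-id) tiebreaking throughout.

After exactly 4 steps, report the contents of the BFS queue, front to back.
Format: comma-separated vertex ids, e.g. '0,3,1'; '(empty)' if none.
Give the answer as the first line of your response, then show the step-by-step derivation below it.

4

step 1: dequeue 2; queue=[0,3]; order=2
step 2: dequeue 0; queue=[3,1,4]; order=2,0
step 3: dequeue 3; queue=[1,4]; order=2,0,3
step 4: dequeue 1; queue=[4]; order=2,0,3,1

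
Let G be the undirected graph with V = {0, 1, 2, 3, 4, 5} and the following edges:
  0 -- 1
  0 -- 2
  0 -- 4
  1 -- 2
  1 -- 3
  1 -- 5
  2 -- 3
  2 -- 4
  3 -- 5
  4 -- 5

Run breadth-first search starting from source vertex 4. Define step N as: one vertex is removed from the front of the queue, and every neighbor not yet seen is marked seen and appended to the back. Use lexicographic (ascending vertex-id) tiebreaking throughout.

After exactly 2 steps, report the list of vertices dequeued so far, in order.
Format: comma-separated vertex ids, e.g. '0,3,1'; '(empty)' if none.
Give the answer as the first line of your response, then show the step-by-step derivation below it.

4,0

step 1: dequeue 4; queue=[0,2,5]; order=4
step 2: dequeue 0; queue=[2,5,1]; order=4,0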